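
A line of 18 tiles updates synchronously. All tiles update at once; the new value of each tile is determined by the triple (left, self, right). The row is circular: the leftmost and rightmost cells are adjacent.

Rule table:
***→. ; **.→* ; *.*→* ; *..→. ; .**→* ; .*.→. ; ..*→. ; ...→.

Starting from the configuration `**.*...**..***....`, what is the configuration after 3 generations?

.*.....**.........

generation 1: ***....**..*.*....
generation 2: *.*....**...*.....
generation 3: .*.....**.........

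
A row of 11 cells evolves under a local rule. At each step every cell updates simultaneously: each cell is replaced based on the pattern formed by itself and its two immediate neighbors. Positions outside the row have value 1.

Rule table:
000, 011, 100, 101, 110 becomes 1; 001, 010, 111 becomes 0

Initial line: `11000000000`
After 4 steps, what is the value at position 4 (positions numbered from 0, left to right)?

0

01111111110
11000000011
01111111010
11000001101
position 4 holds 0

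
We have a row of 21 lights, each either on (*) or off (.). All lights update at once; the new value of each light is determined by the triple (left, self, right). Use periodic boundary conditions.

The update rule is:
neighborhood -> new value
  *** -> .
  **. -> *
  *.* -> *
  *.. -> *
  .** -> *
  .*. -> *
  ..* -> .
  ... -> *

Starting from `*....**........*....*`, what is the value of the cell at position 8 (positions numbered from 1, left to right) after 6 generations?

.

****.*********.****.*
...***.......***..***
**.*.*******.*.**.*.*
.*****.....**********
**...*****.*........*
.***.*...**********.*
position 8 holds .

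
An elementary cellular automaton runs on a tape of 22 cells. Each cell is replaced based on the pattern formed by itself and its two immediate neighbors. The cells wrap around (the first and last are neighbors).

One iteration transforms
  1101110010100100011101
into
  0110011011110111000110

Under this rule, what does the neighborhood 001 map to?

0

At position 7 the neighborhood is 001; the next row has 0 there.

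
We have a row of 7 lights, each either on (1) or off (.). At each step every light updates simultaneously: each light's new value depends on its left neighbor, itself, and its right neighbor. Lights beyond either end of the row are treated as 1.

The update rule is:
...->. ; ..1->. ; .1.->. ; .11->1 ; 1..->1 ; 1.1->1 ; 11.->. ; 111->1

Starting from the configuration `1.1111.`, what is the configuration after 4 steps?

11.1111

.1111.1
1111.11
111.111
11.1111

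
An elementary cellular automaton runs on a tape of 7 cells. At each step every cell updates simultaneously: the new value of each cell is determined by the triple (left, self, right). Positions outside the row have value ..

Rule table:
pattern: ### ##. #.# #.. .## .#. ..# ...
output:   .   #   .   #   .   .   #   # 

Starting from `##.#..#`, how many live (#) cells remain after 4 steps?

5

step 1: .#..##.
step 2: #.##.##
step 3: ...#..#
step 4: ###.##.
count of #: 5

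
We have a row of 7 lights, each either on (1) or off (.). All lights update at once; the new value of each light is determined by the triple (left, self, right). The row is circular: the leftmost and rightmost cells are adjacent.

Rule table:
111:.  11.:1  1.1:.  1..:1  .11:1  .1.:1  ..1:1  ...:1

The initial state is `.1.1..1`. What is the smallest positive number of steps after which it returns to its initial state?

.1.1111
.1.1..1

2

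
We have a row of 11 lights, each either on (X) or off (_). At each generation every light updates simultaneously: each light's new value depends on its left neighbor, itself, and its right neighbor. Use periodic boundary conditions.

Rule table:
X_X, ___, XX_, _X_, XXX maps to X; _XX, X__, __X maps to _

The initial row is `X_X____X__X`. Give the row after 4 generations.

X__XXX_XXX_

generation 1: XXX_XX_X___
generation 2: _XXX_XXX_X_
generation 3: __XXX_XXXX_
generation 4: X__XXX_XXX_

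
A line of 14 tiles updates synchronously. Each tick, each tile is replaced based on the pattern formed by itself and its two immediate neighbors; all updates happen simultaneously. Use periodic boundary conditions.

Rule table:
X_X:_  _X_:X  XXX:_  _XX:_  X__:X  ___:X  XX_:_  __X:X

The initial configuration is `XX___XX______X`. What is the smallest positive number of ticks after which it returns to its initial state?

2

__XXX__XXXXXX_
XX___XX______X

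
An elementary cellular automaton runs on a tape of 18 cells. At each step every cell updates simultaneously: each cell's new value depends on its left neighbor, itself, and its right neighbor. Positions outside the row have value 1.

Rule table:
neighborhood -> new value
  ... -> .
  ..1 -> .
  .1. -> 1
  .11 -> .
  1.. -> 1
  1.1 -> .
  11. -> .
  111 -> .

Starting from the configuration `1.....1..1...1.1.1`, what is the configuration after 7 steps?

step 1: .1....11.11..1.1..
step 2: .11........1.1.11.
step 3: ...1.......1.1....
step 4: 1..11......1.11...
step 5: .1...1.....1...1..
step 6: .11..11....11..11.
step 7: ...1...1.....1....

...1...1.....1....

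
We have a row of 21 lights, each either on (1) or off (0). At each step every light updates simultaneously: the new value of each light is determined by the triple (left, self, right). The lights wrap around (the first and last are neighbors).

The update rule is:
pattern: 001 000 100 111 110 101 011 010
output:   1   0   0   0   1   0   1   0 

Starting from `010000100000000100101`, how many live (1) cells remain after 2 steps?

step 1: 000001000000001001000
step 2: 000010000000010010000
count of 1: 3

3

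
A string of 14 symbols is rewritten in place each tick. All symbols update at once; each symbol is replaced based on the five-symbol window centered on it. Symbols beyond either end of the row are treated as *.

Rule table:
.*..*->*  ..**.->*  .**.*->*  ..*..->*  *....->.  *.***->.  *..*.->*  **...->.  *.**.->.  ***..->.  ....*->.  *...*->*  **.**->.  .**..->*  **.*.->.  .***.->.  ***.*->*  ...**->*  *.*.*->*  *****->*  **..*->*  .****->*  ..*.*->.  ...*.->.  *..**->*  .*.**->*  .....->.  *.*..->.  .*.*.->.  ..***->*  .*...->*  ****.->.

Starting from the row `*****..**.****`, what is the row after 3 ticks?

***..****..***
*..****..*****
.****..*******

.****..*******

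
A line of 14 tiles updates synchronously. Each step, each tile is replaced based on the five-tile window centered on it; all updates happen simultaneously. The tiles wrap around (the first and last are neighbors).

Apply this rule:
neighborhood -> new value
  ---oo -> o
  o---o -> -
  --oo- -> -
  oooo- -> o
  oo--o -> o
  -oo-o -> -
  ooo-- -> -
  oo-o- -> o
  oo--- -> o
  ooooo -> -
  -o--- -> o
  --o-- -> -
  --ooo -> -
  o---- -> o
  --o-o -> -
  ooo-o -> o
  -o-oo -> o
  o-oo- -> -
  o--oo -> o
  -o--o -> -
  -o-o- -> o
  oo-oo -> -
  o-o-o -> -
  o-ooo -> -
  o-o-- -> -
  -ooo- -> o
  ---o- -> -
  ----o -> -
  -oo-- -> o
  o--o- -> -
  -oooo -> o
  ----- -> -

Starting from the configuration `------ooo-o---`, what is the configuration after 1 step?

-----o-ooo-oo-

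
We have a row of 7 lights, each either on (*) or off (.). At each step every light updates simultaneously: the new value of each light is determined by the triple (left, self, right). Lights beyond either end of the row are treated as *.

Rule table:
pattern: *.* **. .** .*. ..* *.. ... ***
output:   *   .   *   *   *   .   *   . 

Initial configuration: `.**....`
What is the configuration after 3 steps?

.***..*

**..***
...**..
.***..*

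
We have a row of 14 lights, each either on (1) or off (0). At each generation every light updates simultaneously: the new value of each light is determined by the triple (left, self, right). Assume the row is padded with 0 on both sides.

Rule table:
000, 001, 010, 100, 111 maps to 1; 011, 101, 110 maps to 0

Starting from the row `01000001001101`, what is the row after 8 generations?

01111000000110

11111111110001
01111111101111
10111111000110
10011110111001
11101100010111
01000011110010
11111101101111
01111000000110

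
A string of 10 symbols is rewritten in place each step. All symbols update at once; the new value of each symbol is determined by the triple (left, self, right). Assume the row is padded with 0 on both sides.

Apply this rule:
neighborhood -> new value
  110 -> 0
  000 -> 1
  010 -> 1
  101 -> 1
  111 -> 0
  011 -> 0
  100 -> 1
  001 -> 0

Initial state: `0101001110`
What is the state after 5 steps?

step 1: 0111100001
step 2: 0000011101
step 3: 1111000011
step 4: 0000111000
step 5: 1110000111

1110000111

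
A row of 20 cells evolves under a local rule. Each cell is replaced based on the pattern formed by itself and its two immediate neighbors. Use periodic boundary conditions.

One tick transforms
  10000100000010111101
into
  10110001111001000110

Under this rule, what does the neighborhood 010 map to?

0

At position 5 the neighborhood is 010; the next row has 0 there.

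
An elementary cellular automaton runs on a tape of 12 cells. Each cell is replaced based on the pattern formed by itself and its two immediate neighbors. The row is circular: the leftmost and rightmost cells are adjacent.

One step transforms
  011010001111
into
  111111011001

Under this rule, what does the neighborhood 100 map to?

1

At position 5 the neighborhood is 100; the next row has 1 there.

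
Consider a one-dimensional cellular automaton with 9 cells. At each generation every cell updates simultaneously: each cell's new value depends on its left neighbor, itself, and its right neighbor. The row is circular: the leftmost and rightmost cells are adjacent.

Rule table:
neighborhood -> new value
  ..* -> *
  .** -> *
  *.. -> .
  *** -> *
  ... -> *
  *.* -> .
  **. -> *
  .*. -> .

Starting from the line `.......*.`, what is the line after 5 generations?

*******.*

generation 1: *******..
generation 2: *******.*
generation 3: *******.*  (fixed point — unchanged through generation 5)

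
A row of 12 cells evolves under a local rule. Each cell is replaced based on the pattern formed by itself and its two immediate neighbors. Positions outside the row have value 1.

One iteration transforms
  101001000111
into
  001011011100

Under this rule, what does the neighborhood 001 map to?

1

At position 4 the neighborhood is 001; the next row has 1 there.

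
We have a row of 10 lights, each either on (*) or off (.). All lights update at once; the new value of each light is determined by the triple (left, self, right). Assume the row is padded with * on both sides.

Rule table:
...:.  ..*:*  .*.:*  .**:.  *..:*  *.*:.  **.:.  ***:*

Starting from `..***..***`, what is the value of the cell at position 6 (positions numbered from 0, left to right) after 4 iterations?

iteration 1: **.*.**.**
iteration 2: *..*.....*
iteration 3: .****...*.
iteration 4: ..**.*.**.
position 6 holds .

.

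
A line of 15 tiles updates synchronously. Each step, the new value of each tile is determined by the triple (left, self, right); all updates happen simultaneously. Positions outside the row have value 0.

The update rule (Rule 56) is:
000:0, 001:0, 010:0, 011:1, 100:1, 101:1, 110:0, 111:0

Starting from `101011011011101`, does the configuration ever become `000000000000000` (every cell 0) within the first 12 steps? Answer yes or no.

010110110110010
001101101101001
001011011010100
000110110101010
000101101010101
000011010101010
000010101010101
000001010101010
000000101010101
000000010101010
000000001010101
000000000101010
step 12 is 000000000101010, still not uniform 0

no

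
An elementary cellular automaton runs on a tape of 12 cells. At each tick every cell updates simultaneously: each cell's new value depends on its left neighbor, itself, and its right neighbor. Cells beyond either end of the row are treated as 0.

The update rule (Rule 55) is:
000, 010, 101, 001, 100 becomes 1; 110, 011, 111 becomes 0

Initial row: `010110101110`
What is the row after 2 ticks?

111001110001
000110001111

000110001111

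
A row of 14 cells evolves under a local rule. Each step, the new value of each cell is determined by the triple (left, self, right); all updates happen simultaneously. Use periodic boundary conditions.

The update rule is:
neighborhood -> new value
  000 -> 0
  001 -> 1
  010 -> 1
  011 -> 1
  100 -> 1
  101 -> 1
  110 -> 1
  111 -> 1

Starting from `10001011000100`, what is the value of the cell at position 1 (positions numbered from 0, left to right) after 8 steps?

1

11011111101111
11111111111111
11111111111111  (fixed point — unchanged through step 8)
position 1 holds 1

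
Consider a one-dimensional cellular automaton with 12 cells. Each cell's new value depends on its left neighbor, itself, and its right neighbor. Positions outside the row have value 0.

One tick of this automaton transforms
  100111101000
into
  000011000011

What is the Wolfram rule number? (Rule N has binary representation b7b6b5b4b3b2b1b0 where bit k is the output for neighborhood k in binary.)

position 4: 111 → 1  (bit 7 = 1)
position 6: 110 → 0  (bit 6 = 0)
position 7: 101 → 0  (bit 5 = 0)
position 1: 100 → 0  (bit 4 = 0)
position 3: 011 → 0  (bit 3 = 0)
position 0: 010 → 0  (bit 2 = 0)
position 2: 001 → 0  (bit 1 = 0)
position 10: 000 → 1  (bit 0 = 1)
bits b7..b0 = 10000001 = 129

129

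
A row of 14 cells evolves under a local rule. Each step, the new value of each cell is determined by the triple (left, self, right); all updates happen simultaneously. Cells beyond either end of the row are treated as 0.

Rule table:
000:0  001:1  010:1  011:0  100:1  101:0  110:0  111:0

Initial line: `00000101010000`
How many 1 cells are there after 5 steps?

00001101011000
00010001000100
00111011101110
01000000000001
11100000000011
count of 1: 5

5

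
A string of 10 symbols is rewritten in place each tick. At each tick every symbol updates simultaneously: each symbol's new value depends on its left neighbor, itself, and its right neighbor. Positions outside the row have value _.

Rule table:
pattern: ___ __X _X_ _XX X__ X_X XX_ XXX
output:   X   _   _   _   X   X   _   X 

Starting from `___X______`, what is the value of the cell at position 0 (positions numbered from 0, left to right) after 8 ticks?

XX__XXXXXX
__X__XXXX_
X__X__XX_X
_X__X___X_
__X__XX__X
X__X___X__
_X__XX__XX
__X___X___
position 0 holds _

_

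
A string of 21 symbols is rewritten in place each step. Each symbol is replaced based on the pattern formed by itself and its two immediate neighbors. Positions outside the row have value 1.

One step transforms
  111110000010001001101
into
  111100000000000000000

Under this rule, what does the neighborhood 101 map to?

At position 19 the neighborhood is 101; the next row has 0 there.

0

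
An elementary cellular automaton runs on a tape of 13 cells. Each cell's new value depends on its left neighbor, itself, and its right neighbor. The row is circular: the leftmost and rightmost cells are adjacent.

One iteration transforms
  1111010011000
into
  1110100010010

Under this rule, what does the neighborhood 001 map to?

0

At position 7 the neighborhood is 001; the next row has 0 there.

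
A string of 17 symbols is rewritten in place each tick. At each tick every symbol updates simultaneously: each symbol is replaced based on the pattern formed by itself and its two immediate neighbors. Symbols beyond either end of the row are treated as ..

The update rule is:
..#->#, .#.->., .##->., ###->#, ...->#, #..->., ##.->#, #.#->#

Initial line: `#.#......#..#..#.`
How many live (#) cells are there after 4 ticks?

tick 1: .#..#####..#..#..
tick 2: #..#.####.#..#..#
tick 3: ..#.#.####..#..#.
tick 4: ##.#.#.###.#..#..
count of #: 9

9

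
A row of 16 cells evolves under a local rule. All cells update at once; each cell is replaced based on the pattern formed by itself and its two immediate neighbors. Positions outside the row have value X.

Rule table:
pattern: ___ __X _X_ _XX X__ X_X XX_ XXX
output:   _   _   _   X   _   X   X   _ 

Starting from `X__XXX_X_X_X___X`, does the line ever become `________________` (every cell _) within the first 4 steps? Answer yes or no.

X__X_XX_X_X____X
X___XXXX_X_____X
X___X__XX______X
X______XX______X
step 4 is X______XX______X, still not uniform _

no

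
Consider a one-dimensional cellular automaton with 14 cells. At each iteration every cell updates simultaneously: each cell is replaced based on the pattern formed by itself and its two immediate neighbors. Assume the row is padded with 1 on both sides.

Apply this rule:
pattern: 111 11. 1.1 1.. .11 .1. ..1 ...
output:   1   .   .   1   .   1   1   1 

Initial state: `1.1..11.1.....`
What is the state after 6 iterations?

11.11111.111.1

..111...111111
11.1.111.11111
1..1..1...1111
.111111111.111
..1111111...11
11.11111.111.1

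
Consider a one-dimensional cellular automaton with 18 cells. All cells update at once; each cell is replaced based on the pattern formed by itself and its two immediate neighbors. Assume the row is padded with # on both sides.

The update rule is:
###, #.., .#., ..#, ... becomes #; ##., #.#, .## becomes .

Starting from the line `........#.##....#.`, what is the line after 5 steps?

#####...######.##.

step 1: #########...#####.
step 2: ########.###.###..
step 3: #######...#...#.##
step 4: ######.########..#
step 5: #####...######.##.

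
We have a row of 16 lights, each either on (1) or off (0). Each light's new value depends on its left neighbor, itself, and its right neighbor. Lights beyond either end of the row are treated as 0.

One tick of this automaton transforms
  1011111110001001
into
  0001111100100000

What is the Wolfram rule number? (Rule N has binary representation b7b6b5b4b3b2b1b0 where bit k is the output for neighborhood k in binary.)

position 3: 111 → 1  (bit 7 = 1)
position 8: 110 → 0  (bit 6 = 0)
position 1: 101 → 0  (bit 5 = 0)
position 9: 100 → 0  (bit 4 = 0)
position 2: 011 → 0  (bit 3 = 0)
position 0: 010 → 0  (bit 2 = 0)
position 11: 001 → 0  (bit 1 = 0)
position 10: 000 → 1  (bit 0 = 1)
bits b7..b0 = 10000001 = 129

129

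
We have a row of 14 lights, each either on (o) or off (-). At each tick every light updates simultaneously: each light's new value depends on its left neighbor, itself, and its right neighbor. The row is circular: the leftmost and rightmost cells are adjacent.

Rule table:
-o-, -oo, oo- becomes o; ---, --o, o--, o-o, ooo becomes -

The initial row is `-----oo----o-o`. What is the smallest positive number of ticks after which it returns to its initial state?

1

-----oo----o-o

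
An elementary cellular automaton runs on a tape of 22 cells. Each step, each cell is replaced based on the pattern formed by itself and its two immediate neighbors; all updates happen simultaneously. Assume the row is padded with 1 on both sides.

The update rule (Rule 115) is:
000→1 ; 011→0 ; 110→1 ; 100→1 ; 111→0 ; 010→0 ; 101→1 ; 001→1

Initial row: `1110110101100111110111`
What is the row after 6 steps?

0011011010111000011000
1101101101001111101111
0110110110110000110000
1011011011011111011111
1101101101100001100000
0110110110111110111111

0110110110111110111111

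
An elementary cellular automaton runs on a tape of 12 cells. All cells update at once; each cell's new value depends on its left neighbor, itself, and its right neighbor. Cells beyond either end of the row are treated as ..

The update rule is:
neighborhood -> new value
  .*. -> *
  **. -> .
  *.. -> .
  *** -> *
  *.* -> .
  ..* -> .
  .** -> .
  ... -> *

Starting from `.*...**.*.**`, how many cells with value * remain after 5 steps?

step 1: .*.*....*...
step 2: .*.*.**.*.**
step 3: .*.*....*...  (repeats step 1; period 2)
step 5: .*.*....*...
count of *: 3

3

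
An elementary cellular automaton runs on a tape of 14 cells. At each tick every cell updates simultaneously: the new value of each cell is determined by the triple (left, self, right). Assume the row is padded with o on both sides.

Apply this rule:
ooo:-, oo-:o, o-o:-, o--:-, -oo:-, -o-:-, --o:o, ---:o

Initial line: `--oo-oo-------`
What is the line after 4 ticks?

----o-o-------

-o-o--o-oooooo
-----o--------
-oooo--ooooooo
----o-o-------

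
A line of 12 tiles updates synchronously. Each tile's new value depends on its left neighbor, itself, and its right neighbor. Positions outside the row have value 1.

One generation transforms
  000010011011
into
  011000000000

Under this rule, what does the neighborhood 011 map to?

At position 7 the neighborhood is 011; the next row has 0 there.

0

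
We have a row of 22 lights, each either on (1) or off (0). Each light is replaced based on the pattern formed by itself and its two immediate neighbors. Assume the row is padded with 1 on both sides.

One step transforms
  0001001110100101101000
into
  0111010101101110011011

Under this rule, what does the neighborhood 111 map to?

At position 7 the neighborhood is 111; the next row has 1 there.

1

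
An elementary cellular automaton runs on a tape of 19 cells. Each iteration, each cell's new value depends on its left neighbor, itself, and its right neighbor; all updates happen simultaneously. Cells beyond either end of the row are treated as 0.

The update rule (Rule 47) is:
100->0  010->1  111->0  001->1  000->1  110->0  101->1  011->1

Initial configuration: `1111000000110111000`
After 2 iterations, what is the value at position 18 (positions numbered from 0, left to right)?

1000011111101100011
1011110000011001110
position 18 holds 0

0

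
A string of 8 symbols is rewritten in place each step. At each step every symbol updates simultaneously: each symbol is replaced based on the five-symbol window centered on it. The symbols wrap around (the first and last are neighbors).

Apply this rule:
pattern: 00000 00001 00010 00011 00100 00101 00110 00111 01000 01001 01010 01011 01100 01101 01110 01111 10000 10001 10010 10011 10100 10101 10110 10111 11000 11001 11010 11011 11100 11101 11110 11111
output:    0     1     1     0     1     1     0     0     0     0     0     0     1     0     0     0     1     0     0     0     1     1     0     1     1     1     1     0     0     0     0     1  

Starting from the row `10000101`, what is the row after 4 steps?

11111100
00110010
00011010
11000110

11000110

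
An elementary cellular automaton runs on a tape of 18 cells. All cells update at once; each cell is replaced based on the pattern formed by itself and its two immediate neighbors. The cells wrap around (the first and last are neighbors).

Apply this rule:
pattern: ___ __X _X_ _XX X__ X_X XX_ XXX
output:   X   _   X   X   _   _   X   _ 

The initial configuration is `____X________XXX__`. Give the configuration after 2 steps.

XXX_X_XXXXXX_X_X_X
__X_X_X____X_X_X_X

__X_X_X____X_X_X_X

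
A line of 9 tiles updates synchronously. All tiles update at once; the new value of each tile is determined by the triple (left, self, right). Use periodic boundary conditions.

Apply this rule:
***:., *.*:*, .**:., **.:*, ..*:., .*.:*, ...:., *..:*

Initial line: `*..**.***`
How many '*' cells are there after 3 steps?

**..**...
.**..**..
..**..**.
count of *: 4

4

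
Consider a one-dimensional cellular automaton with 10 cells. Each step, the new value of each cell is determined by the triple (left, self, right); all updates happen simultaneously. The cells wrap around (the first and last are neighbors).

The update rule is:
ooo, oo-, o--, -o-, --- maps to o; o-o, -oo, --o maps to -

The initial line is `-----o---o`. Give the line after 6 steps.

oo--oooo--

step 1: oooo-ooo-o
step 2: oooo--oo--
step 3: -oooo--oo-
step 4: --oooo--oo
step 5: o--oooo--o
step 6: oo--oooo--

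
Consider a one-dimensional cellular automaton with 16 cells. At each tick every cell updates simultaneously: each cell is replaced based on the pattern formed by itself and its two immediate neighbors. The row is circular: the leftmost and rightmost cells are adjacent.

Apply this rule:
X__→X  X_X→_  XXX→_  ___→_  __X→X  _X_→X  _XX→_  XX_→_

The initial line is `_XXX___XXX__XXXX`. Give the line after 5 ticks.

____X_X___XX____
___XX_XX_X__X___
__X______XXXXX__
_XXX____X_____X_
X___X__XXX___XXX

X___X__XXX___XXX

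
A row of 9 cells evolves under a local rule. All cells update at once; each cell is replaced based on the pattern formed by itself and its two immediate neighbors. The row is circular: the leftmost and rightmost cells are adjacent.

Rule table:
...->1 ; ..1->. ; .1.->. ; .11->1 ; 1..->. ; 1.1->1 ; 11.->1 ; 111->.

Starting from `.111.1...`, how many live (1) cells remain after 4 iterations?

4

.1.11..11
1.111..11
111.1..1.
1.11....1
count of 1: 4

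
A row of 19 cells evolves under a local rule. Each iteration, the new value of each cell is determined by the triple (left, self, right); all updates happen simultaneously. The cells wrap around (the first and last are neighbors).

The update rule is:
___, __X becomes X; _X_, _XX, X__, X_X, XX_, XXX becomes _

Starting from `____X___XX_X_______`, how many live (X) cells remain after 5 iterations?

12

iteration 1: XXXX__XX_____XXXXXX
iteration 2: _____X___XXXX______
iteration 3: XXXXX__XX_____XXXXX
iteration 4: ______X___XXXX_____
iteration 5: XXXXXX__XX_____XXXX
count of X: 12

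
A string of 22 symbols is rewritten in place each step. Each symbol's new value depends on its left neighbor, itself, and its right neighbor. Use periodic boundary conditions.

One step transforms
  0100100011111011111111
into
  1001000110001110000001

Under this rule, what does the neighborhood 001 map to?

1

At position 3 the neighborhood is 001; the next row has 1 there.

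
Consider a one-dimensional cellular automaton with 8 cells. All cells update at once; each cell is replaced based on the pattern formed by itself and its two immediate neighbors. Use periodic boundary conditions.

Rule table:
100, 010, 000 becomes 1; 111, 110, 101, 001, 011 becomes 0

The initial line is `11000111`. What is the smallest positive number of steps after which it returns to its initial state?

step 1: 00110000
step 2: 10001111
step 3: 01100000
step 4: 00011111
step 5: 11000000
step 6: 00111110
step 7: 10000001
step 8: 01111100
step 9: 00000011
step 10: 11111000
step 11: 00000110
step 12: 11110001
step 13: 00001100
step 14: 11100011
step 15: 00011000
step 16: 11000111

16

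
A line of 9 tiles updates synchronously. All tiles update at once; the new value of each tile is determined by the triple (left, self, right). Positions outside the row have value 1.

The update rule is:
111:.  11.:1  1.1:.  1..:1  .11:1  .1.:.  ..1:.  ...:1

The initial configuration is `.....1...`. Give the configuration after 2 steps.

1111..11.
...11.11.

...11.11.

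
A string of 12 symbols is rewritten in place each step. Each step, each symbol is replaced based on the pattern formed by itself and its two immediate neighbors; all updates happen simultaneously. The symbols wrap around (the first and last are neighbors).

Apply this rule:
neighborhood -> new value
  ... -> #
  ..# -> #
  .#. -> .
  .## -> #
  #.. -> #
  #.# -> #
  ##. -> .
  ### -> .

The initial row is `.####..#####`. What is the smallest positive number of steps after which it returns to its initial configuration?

##...###....
#.####..####
.##...###...
##.####..###
..##...###..
###.####..##
...##...###.
####.####..#
....##...###
#####.####..
#....##...##
.#####.####.
##....##...#
..#####.####
###....##...
#..#####.###
.###....##..
##..#####.##
..###....##.
###..#####.#
...###....##
####..#####.
#...###....#
.####..#####

24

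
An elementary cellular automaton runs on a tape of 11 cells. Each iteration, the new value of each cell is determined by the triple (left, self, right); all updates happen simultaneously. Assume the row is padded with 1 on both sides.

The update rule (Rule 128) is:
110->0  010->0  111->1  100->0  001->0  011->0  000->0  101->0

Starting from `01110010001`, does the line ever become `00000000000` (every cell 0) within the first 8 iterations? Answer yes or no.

00100000000
00000000000
all cells are 0 at iteration 2

yes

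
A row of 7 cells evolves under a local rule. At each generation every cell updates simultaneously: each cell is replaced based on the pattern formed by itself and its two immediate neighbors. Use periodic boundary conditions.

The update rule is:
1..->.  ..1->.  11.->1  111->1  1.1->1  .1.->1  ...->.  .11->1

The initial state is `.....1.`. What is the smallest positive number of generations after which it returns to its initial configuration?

generation 1: .....1.

1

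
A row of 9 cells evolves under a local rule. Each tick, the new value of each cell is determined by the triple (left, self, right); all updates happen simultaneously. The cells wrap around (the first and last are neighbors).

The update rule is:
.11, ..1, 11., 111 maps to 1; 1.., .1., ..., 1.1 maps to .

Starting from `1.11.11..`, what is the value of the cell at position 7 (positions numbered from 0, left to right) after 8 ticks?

.

..11.11.1
.111.11..
1111.11..
1111.11.1
1111.11.1  (fixed point — unchanged through tick 8)
position 7 holds .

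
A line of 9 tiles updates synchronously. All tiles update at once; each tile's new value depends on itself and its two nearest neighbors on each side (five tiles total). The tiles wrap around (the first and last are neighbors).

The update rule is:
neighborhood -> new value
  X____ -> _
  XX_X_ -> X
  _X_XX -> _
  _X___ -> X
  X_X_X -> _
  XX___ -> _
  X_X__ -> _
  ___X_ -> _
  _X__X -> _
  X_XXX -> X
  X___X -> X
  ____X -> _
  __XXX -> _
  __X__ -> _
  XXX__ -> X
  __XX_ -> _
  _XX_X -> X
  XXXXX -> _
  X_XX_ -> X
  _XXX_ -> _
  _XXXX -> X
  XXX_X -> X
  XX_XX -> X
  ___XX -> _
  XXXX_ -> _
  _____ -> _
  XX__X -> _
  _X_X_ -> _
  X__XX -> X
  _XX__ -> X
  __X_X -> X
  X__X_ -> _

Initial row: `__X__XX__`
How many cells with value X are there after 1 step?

____X_X__
count of X: 2

2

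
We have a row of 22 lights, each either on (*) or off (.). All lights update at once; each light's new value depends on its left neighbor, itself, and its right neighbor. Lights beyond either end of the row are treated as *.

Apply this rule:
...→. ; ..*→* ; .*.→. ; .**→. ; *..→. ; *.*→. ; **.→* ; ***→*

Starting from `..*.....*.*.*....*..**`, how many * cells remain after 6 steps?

.*.....*........*..*.*
......*........*..*...
.....*........*..*...*
....*........*..*...*.
...*........*..*...*..
..*........*..*...*..*
count of *: 5

5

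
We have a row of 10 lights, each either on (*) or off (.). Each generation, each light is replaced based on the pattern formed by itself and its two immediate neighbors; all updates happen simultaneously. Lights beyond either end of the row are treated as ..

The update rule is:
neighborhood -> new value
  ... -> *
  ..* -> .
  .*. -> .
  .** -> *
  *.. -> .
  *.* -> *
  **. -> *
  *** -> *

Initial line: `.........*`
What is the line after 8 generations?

*********.

generation 1: ********..
generation 2: ********.*
generation 3: *********.
generation 4: *********.  (fixed point — unchanged through generation 8)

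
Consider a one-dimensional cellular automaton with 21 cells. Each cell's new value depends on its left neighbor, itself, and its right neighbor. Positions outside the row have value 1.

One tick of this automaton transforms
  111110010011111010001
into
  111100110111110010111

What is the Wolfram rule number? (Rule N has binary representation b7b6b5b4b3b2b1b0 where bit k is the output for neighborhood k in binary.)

143

position 0: 111 → 1  (bit 7 = 1)
position 4: 110 → 0  (bit 6 = 0)
position 15: 101 → 0  (bit 5 = 0)
position 5: 100 → 0  (bit 4 = 0)
position 10: 011 → 1  (bit 3 = 1)
position 7: 010 → 1  (bit 2 = 1)
position 6: 001 → 1  (bit 1 = 1)
position 18: 000 → 1  (bit 0 = 1)
bits b7..b0 = 10001111 = 143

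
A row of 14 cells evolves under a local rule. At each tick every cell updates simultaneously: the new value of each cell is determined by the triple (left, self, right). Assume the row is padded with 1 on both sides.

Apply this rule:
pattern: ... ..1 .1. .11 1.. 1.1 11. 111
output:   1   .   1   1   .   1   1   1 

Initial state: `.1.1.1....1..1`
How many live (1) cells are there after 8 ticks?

12

111111.11.1..1
11111111111..1
11111111111..1  (fixed point — unchanged through tick 8)
count of 1: 12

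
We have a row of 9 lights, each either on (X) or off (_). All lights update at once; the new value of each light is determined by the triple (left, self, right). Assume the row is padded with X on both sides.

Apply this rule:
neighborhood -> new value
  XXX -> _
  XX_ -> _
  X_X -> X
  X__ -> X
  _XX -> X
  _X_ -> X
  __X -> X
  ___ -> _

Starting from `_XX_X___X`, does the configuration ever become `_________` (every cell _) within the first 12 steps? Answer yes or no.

no

step 1: XX_XXX_XX
step 2: __XX__XX_
step 3: XXX_XXX_X
step 4: ___XX__XX
step 5: X_XX_XXX_
step 6: _XX_XX__X
step 7: XX_XX_XXX
step 8: __XX_XX__
step 9: XXX_XX_XX
step 10: ___XX_XX_
step 11: X_XX_XX_X
step 12: _XX_XX_XX
step 12 is _XX_XX_XX, still not uniform _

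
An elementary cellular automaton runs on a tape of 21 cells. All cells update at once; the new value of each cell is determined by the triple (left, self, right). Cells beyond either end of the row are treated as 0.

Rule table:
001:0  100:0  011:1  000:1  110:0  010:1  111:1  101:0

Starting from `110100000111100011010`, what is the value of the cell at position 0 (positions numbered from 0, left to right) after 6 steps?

1

step 1: 100101110111001010010
step 2: 100101100110001010010
step 3: 100101000100101010010
step 4: 100101010100101010010
step 5: 100101010100101010010  (fixed point — unchanged through step 6)
position 0 holds 1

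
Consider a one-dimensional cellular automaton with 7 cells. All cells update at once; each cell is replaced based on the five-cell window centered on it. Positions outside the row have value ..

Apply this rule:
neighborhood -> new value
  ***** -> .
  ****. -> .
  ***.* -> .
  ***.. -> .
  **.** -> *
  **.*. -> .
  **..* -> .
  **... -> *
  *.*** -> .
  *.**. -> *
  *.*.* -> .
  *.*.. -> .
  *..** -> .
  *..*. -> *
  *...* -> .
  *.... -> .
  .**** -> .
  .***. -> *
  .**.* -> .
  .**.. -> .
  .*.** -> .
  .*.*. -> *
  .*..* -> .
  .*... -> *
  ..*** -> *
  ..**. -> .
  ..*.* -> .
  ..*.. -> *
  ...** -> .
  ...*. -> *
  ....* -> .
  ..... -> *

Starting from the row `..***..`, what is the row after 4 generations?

*...**.

..**.*.
......*
****.**
*...**.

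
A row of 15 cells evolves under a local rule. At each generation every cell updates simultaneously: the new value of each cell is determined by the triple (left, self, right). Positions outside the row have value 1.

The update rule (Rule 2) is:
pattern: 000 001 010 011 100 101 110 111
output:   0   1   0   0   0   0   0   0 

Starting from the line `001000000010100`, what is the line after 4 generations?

010000000100001
000000001000010
000000010000100
000000100001001

000000100001001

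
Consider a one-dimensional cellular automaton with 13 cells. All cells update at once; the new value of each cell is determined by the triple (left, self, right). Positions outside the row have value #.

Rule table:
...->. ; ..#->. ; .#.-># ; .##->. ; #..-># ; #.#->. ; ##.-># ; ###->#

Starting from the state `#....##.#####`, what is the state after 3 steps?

####...##..##

##....#..####
###...##..###
####...##..##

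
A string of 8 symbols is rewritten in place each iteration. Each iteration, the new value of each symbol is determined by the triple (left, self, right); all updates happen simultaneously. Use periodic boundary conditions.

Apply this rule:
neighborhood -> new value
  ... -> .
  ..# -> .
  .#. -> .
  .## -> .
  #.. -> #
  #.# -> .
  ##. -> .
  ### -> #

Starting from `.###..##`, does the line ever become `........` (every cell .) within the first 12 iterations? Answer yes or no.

..#.#...
.....#..
......#.
.......#
#.......
.#......
..#.....
...#....
....#...
.....#..  (repeats iteration 2; period 8)
iteration 12: .......#
iteration 12 is .......#, still not uniform .

no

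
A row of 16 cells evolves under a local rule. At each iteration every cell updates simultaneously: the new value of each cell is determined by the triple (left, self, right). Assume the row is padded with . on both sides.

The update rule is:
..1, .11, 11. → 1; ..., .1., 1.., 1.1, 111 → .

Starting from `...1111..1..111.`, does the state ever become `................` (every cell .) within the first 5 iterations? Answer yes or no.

iteration 1: ..11..1.1..11.1.
iteration 2: .111.1....111...
iteration 3: 11.1.....11.1...
iteration 4: 11......111.....
iteration 5: 11.....11.1.....
iteration 5 is 11.....11.1....., still not uniform .

no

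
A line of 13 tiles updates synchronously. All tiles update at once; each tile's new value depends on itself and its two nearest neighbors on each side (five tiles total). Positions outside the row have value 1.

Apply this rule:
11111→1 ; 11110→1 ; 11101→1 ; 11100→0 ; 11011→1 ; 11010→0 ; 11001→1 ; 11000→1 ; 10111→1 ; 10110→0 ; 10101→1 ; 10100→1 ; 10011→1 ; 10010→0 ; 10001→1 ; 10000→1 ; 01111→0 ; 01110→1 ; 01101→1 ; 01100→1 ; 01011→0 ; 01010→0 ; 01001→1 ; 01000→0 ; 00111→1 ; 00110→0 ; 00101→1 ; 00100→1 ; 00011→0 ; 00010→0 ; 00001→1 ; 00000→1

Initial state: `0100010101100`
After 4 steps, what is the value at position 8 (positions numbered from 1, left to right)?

0101010100111
0101010111101
0101010101111
0101010101011
position 8 holds 1

1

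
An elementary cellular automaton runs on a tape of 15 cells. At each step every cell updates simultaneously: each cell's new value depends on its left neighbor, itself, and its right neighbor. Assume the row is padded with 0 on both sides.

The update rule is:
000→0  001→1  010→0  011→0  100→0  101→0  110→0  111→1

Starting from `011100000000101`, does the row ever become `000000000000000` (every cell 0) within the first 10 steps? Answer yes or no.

no

101000000001000
000000000010000
000000000100000
000000001000000
000000010000000
000000100000000
000001000000000
000010000000000
000100000000000
001000000000000
step 10 is 001000000000000, still not uniform 0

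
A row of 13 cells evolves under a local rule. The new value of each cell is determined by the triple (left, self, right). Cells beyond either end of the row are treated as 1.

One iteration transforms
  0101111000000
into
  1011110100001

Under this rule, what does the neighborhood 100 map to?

1

At position 7 the neighborhood is 100; the next row has 1 there.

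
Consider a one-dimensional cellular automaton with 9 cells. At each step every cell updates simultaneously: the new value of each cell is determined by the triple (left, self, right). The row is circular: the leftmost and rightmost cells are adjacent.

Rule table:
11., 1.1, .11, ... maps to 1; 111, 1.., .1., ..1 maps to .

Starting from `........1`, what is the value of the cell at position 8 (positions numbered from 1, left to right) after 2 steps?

.

.111111..
.1....1.1
position 8 holds .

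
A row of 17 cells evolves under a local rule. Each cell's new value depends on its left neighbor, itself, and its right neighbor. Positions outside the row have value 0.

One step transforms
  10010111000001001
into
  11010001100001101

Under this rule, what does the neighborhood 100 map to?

At position 1 the neighborhood is 100; the next row has 1 there.

1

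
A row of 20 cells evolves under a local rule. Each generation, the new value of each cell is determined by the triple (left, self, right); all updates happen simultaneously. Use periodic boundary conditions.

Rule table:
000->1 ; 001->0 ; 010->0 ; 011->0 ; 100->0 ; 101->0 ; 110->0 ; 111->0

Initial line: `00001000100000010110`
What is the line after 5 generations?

generation 1: 11100010001111000000
generation 2: 00001000100000011110
generation 3: 11100010001111000000  (repeats generation 1; period 2)
generation 5: 11100010001111000000

11100010001111000000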